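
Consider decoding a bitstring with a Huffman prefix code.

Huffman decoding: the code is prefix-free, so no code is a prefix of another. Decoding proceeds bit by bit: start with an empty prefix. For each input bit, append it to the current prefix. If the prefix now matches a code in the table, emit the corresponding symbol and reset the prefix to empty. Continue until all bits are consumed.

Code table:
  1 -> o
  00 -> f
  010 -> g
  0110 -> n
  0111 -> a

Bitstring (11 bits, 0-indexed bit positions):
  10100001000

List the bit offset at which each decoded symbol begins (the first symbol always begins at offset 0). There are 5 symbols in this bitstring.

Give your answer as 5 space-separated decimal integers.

Answer: 0 1 4 6 9

Derivation:
Bit 0: prefix='1' -> emit 'o', reset
Bit 1: prefix='0' (no match yet)
Bit 2: prefix='01' (no match yet)
Bit 3: prefix='010' -> emit 'g', reset
Bit 4: prefix='0' (no match yet)
Bit 5: prefix='00' -> emit 'f', reset
Bit 6: prefix='0' (no match yet)
Bit 7: prefix='01' (no match yet)
Bit 8: prefix='010' -> emit 'g', reset
Bit 9: prefix='0' (no match yet)
Bit 10: prefix='00' -> emit 'f', reset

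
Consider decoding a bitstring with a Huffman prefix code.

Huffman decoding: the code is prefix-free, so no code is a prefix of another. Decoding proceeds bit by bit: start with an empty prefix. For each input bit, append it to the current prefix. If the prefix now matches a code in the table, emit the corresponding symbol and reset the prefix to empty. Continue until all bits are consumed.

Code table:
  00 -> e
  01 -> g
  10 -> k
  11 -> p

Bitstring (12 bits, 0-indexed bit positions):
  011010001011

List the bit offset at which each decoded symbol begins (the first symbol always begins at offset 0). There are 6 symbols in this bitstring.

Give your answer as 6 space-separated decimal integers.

Bit 0: prefix='0' (no match yet)
Bit 1: prefix='01' -> emit 'g', reset
Bit 2: prefix='1' (no match yet)
Bit 3: prefix='10' -> emit 'k', reset
Bit 4: prefix='1' (no match yet)
Bit 5: prefix='10' -> emit 'k', reset
Bit 6: prefix='0' (no match yet)
Bit 7: prefix='00' -> emit 'e', reset
Bit 8: prefix='1' (no match yet)
Bit 9: prefix='10' -> emit 'k', reset
Bit 10: prefix='1' (no match yet)
Bit 11: prefix='11' -> emit 'p', reset

Answer: 0 2 4 6 8 10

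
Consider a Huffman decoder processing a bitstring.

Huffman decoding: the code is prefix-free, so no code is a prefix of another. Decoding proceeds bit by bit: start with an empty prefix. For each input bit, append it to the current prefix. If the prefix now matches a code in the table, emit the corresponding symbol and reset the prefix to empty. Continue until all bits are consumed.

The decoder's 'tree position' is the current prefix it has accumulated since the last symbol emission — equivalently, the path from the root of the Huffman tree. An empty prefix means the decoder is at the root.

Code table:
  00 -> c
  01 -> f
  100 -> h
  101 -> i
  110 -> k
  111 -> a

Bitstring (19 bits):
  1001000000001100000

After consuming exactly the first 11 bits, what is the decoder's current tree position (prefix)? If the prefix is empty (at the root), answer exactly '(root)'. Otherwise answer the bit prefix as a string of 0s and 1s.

Bit 0: prefix='1' (no match yet)
Bit 1: prefix='10' (no match yet)
Bit 2: prefix='100' -> emit 'h', reset
Bit 3: prefix='1' (no match yet)
Bit 4: prefix='10' (no match yet)
Bit 5: prefix='100' -> emit 'h', reset
Bit 6: prefix='0' (no match yet)
Bit 7: prefix='00' -> emit 'c', reset
Bit 8: prefix='0' (no match yet)
Bit 9: prefix='00' -> emit 'c', reset
Bit 10: prefix='0' (no match yet)

Answer: 0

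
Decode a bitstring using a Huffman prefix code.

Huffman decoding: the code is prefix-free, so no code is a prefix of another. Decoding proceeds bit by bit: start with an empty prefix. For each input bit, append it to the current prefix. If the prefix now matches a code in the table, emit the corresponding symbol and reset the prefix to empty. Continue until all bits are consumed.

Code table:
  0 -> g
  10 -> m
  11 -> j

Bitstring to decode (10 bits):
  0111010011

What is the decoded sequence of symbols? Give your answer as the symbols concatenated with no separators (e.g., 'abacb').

Bit 0: prefix='0' -> emit 'g', reset
Bit 1: prefix='1' (no match yet)
Bit 2: prefix='11' -> emit 'j', reset
Bit 3: prefix='1' (no match yet)
Bit 4: prefix='10' -> emit 'm', reset
Bit 5: prefix='1' (no match yet)
Bit 6: prefix='10' -> emit 'm', reset
Bit 7: prefix='0' -> emit 'g', reset
Bit 8: prefix='1' (no match yet)
Bit 9: prefix='11' -> emit 'j', reset

Answer: gjmmgj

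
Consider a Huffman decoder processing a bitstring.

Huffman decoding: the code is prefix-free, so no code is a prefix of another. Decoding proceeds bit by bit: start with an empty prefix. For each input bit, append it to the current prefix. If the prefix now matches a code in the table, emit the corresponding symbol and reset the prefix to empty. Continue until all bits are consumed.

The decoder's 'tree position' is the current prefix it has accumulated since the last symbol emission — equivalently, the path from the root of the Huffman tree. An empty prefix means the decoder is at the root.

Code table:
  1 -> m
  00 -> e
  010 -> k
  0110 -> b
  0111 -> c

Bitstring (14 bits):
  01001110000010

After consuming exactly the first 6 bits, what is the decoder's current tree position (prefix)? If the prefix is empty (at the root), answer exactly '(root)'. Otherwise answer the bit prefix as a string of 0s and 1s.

Bit 0: prefix='0' (no match yet)
Bit 1: prefix='01' (no match yet)
Bit 2: prefix='010' -> emit 'k', reset
Bit 3: prefix='0' (no match yet)
Bit 4: prefix='01' (no match yet)
Bit 5: prefix='011' (no match yet)

Answer: 011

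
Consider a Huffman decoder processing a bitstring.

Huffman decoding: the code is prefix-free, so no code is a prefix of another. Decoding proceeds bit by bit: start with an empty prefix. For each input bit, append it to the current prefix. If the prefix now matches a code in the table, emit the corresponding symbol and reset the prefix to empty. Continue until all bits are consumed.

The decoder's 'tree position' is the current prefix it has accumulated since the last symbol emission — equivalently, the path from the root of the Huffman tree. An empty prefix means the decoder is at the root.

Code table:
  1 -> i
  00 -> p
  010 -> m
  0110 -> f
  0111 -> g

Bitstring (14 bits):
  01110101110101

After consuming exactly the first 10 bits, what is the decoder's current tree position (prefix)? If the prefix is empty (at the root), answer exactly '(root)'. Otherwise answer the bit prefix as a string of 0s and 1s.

Answer: (root)

Derivation:
Bit 0: prefix='0' (no match yet)
Bit 1: prefix='01' (no match yet)
Bit 2: prefix='011' (no match yet)
Bit 3: prefix='0111' -> emit 'g', reset
Bit 4: prefix='0' (no match yet)
Bit 5: prefix='01' (no match yet)
Bit 6: prefix='010' -> emit 'm', reset
Bit 7: prefix='1' -> emit 'i', reset
Bit 8: prefix='1' -> emit 'i', reset
Bit 9: prefix='1' -> emit 'i', reset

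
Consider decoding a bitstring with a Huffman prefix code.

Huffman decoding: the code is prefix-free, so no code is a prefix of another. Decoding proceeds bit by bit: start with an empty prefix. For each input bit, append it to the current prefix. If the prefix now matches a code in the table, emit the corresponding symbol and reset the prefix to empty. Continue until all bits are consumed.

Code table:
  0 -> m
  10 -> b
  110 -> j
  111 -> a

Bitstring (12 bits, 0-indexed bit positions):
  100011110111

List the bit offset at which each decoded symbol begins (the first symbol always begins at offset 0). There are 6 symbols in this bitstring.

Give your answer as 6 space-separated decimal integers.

Answer: 0 2 3 4 7 9

Derivation:
Bit 0: prefix='1' (no match yet)
Bit 1: prefix='10' -> emit 'b', reset
Bit 2: prefix='0' -> emit 'm', reset
Bit 3: prefix='0' -> emit 'm', reset
Bit 4: prefix='1' (no match yet)
Bit 5: prefix='11' (no match yet)
Bit 6: prefix='111' -> emit 'a', reset
Bit 7: prefix='1' (no match yet)
Bit 8: prefix='10' -> emit 'b', reset
Bit 9: prefix='1' (no match yet)
Bit 10: prefix='11' (no match yet)
Bit 11: prefix='111' -> emit 'a', reset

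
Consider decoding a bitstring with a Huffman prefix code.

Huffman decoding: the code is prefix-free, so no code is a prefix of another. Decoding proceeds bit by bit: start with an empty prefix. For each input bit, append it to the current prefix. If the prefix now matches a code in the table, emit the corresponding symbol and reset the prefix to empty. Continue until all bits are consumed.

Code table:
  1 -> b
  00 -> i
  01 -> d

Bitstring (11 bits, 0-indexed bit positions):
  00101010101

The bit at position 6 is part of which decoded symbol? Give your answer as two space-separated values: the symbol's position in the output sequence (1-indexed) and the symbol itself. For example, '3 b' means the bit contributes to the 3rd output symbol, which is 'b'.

Bit 0: prefix='0' (no match yet)
Bit 1: prefix='00' -> emit 'i', reset
Bit 2: prefix='1' -> emit 'b', reset
Bit 3: prefix='0' (no match yet)
Bit 4: prefix='01' -> emit 'd', reset
Bit 5: prefix='0' (no match yet)
Bit 6: prefix='01' -> emit 'd', reset
Bit 7: prefix='0' (no match yet)
Bit 8: prefix='01' -> emit 'd', reset
Bit 9: prefix='0' (no match yet)
Bit 10: prefix='01' -> emit 'd', reset

Answer: 4 d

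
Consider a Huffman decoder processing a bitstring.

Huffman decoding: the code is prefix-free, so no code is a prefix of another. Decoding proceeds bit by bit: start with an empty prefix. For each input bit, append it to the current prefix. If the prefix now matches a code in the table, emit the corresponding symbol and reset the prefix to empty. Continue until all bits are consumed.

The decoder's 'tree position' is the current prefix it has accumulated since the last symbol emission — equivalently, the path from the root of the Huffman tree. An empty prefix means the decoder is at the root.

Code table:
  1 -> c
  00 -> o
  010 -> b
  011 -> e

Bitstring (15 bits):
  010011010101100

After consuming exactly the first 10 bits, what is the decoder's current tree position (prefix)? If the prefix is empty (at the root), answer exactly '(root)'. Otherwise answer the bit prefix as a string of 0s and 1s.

Answer: (root)

Derivation:
Bit 0: prefix='0' (no match yet)
Bit 1: prefix='01' (no match yet)
Bit 2: prefix='010' -> emit 'b', reset
Bit 3: prefix='0' (no match yet)
Bit 4: prefix='01' (no match yet)
Bit 5: prefix='011' -> emit 'e', reset
Bit 6: prefix='0' (no match yet)
Bit 7: prefix='01' (no match yet)
Bit 8: prefix='010' -> emit 'b', reset
Bit 9: prefix='1' -> emit 'c', reset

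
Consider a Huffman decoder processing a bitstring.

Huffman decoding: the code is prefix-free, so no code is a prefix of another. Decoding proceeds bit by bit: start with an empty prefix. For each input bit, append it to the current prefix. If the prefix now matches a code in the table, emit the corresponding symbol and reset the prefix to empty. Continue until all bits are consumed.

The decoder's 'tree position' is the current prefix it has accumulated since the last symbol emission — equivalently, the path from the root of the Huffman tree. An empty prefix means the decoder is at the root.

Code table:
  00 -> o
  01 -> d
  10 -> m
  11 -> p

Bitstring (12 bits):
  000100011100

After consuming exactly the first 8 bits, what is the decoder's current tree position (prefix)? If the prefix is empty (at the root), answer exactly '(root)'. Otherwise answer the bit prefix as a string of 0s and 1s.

Bit 0: prefix='0' (no match yet)
Bit 1: prefix='00' -> emit 'o', reset
Bit 2: prefix='0' (no match yet)
Bit 3: prefix='01' -> emit 'd', reset
Bit 4: prefix='0' (no match yet)
Bit 5: prefix='00' -> emit 'o', reset
Bit 6: prefix='0' (no match yet)
Bit 7: prefix='01' -> emit 'd', reset

Answer: (root)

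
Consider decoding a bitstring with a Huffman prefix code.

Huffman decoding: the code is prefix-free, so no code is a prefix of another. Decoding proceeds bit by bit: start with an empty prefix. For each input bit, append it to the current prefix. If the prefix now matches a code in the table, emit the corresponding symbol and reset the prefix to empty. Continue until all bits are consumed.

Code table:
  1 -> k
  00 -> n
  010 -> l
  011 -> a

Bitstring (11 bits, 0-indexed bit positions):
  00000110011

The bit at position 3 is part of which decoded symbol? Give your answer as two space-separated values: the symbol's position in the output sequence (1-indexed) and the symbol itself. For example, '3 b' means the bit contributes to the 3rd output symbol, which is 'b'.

Answer: 2 n

Derivation:
Bit 0: prefix='0' (no match yet)
Bit 1: prefix='00' -> emit 'n', reset
Bit 2: prefix='0' (no match yet)
Bit 3: prefix='00' -> emit 'n', reset
Bit 4: prefix='0' (no match yet)
Bit 5: prefix='01' (no match yet)
Bit 6: prefix='011' -> emit 'a', reset
Bit 7: prefix='0' (no match yet)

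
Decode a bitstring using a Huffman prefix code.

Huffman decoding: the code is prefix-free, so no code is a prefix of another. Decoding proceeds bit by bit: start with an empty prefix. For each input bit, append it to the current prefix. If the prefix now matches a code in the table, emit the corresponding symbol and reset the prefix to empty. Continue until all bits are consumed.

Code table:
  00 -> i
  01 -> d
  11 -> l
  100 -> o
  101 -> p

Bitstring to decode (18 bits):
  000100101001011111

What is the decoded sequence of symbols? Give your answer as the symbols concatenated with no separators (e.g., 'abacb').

Answer: idipipll

Derivation:
Bit 0: prefix='0' (no match yet)
Bit 1: prefix='00' -> emit 'i', reset
Bit 2: prefix='0' (no match yet)
Bit 3: prefix='01' -> emit 'd', reset
Bit 4: prefix='0' (no match yet)
Bit 5: prefix='00' -> emit 'i', reset
Bit 6: prefix='1' (no match yet)
Bit 7: prefix='10' (no match yet)
Bit 8: prefix='101' -> emit 'p', reset
Bit 9: prefix='0' (no match yet)
Bit 10: prefix='00' -> emit 'i', reset
Bit 11: prefix='1' (no match yet)
Bit 12: prefix='10' (no match yet)
Bit 13: prefix='101' -> emit 'p', reset
Bit 14: prefix='1' (no match yet)
Bit 15: prefix='11' -> emit 'l', reset
Bit 16: prefix='1' (no match yet)
Bit 17: prefix='11' -> emit 'l', reset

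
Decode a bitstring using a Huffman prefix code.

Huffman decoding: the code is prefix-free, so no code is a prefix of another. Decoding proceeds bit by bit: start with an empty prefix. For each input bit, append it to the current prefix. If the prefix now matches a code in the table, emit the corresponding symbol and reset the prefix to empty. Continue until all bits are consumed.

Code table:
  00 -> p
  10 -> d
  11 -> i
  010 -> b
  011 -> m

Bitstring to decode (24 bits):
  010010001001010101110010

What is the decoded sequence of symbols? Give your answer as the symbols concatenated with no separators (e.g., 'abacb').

Bit 0: prefix='0' (no match yet)
Bit 1: prefix='01' (no match yet)
Bit 2: prefix='010' -> emit 'b', reset
Bit 3: prefix='0' (no match yet)
Bit 4: prefix='01' (no match yet)
Bit 5: prefix='010' -> emit 'b', reset
Bit 6: prefix='0' (no match yet)
Bit 7: prefix='00' -> emit 'p', reset
Bit 8: prefix='1' (no match yet)
Bit 9: prefix='10' -> emit 'd', reset
Bit 10: prefix='0' (no match yet)
Bit 11: prefix='01' (no match yet)
Bit 12: prefix='010' -> emit 'b', reset
Bit 13: prefix='1' (no match yet)
Bit 14: prefix='10' -> emit 'd', reset
Bit 15: prefix='1' (no match yet)
Bit 16: prefix='10' -> emit 'd', reset
Bit 17: prefix='1' (no match yet)
Bit 18: prefix='11' -> emit 'i', reset
Bit 19: prefix='1' (no match yet)
Bit 20: prefix='10' -> emit 'd', reset
Bit 21: prefix='0' (no match yet)
Bit 22: prefix='01' (no match yet)
Bit 23: prefix='010' -> emit 'b', reset

Answer: bbpdbddidb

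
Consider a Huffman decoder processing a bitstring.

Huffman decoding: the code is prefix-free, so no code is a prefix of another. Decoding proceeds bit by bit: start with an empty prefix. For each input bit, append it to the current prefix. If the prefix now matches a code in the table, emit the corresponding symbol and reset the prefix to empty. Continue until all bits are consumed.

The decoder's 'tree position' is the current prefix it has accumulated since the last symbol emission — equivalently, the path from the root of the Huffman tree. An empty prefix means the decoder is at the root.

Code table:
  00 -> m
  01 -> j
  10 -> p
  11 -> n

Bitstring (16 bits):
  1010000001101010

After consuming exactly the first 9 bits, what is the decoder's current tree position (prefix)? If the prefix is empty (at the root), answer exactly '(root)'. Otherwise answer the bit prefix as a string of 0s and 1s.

Bit 0: prefix='1' (no match yet)
Bit 1: prefix='10' -> emit 'p', reset
Bit 2: prefix='1' (no match yet)
Bit 3: prefix='10' -> emit 'p', reset
Bit 4: prefix='0' (no match yet)
Bit 5: prefix='00' -> emit 'm', reset
Bit 6: prefix='0' (no match yet)
Bit 7: prefix='00' -> emit 'm', reset
Bit 8: prefix='0' (no match yet)

Answer: 0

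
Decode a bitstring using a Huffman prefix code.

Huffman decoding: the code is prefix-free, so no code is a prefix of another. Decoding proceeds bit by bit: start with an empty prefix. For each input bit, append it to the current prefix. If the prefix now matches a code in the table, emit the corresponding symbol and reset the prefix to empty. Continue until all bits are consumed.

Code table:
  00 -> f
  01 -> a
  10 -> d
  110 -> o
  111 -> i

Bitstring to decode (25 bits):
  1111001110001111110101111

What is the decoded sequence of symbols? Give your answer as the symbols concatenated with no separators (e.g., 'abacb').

Bit 0: prefix='1' (no match yet)
Bit 1: prefix='11' (no match yet)
Bit 2: prefix='111' -> emit 'i', reset
Bit 3: prefix='1' (no match yet)
Bit 4: prefix='10' -> emit 'd', reset
Bit 5: prefix='0' (no match yet)
Bit 6: prefix='01' -> emit 'a', reset
Bit 7: prefix='1' (no match yet)
Bit 8: prefix='11' (no match yet)
Bit 9: prefix='110' -> emit 'o', reset
Bit 10: prefix='0' (no match yet)
Bit 11: prefix='00' -> emit 'f', reset
Bit 12: prefix='1' (no match yet)
Bit 13: prefix='11' (no match yet)
Bit 14: prefix='111' -> emit 'i', reset
Bit 15: prefix='1' (no match yet)
Bit 16: prefix='11' (no match yet)
Bit 17: prefix='111' -> emit 'i', reset
Bit 18: prefix='0' (no match yet)
Bit 19: prefix='01' -> emit 'a', reset
Bit 20: prefix='0' (no match yet)
Bit 21: prefix='01' -> emit 'a', reset
Bit 22: prefix='1' (no match yet)
Bit 23: prefix='11' (no match yet)
Bit 24: prefix='111' -> emit 'i', reset

Answer: idaofiiaai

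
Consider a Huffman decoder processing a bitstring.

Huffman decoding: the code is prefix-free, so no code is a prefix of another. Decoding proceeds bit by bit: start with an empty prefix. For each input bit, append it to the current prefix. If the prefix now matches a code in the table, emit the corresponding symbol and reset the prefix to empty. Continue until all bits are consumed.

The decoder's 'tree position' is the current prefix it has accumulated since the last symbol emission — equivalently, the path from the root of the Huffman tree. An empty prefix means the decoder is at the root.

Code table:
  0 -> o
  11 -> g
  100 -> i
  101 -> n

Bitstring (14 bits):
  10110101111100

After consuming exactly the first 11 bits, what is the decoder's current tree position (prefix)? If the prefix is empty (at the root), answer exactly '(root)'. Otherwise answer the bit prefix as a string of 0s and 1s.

Bit 0: prefix='1' (no match yet)
Bit 1: prefix='10' (no match yet)
Bit 2: prefix='101' -> emit 'n', reset
Bit 3: prefix='1' (no match yet)
Bit 4: prefix='10' (no match yet)
Bit 5: prefix='101' -> emit 'n', reset
Bit 6: prefix='0' -> emit 'o', reset
Bit 7: prefix='1' (no match yet)
Bit 8: prefix='11' -> emit 'g', reset
Bit 9: prefix='1' (no match yet)
Bit 10: prefix='11' -> emit 'g', reset

Answer: (root)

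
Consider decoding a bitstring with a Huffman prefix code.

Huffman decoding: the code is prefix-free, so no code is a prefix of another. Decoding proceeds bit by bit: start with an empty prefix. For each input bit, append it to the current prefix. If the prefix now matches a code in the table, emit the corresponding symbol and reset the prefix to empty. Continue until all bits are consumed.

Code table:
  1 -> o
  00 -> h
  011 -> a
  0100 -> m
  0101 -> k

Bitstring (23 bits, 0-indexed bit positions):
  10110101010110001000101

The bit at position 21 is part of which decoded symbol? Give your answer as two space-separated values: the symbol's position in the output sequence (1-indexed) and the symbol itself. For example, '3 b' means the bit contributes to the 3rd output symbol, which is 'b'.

Bit 0: prefix='1' -> emit 'o', reset
Bit 1: prefix='0' (no match yet)
Bit 2: prefix='01' (no match yet)
Bit 3: prefix='011' -> emit 'a', reset
Bit 4: prefix='0' (no match yet)
Bit 5: prefix='01' (no match yet)
Bit 6: prefix='010' (no match yet)
Bit 7: prefix='0101' -> emit 'k', reset
Bit 8: prefix='0' (no match yet)
Bit 9: prefix='01' (no match yet)
Bit 10: prefix='010' (no match yet)
Bit 11: prefix='0101' -> emit 'k', reset
Bit 12: prefix='1' -> emit 'o', reset
Bit 13: prefix='0' (no match yet)
Bit 14: prefix='00' -> emit 'h', reset
Bit 15: prefix='0' (no match yet)
Bit 16: prefix='01' (no match yet)
Bit 17: prefix='010' (no match yet)
Bit 18: prefix='0100' -> emit 'm', reset
Bit 19: prefix='0' (no match yet)
Bit 20: prefix='01' (no match yet)
Bit 21: prefix='010' (no match yet)
Bit 22: prefix='0101' -> emit 'k', reset

Answer: 8 k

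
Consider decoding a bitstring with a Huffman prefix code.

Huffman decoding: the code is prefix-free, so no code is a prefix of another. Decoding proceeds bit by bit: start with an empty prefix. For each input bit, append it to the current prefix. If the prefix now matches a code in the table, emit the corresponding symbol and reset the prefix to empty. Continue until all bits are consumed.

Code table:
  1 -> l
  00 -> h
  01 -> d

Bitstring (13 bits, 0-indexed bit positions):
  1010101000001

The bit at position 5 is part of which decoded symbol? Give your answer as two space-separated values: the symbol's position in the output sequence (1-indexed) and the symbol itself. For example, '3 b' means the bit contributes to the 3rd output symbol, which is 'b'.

Answer: 4 d

Derivation:
Bit 0: prefix='1' -> emit 'l', reset
Bit 1: prefix='0' (no match yet)
Bit 2: prefix='01' -> emit 'd', reset
Bit 3: prefix='0' (no match yet)
Bit 4: prefix='01' -> emit 'd', reset
Bit 5: prefix='0' (no match yet)
Bit 6: prefix='01' -> emit 'd', reset
Bit 7: prefix='0' (no match yet)
Bit 8: prefix='00' -> emit 'h', reset
Bit 9: prefix='0' (no match yet)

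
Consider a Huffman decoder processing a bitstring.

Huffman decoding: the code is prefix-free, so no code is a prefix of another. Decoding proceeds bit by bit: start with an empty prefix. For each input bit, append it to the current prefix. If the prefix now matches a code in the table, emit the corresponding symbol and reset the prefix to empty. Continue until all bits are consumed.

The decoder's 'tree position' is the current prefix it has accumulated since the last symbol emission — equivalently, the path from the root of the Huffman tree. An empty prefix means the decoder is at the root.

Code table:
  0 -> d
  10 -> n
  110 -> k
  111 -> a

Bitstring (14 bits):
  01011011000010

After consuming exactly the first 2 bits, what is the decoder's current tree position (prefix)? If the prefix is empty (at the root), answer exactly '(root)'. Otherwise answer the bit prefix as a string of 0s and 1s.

Answer: 1

Derivation:
Bit 0: prefix='0' -> emit 'd', reset
Bit 1: prefix='1' (no match yet)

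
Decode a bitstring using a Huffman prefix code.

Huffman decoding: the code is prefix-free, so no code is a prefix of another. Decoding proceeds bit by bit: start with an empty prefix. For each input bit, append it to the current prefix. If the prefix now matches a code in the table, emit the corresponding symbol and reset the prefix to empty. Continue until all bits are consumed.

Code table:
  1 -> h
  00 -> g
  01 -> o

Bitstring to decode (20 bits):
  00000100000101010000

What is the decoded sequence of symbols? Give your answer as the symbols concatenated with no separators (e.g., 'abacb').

Answer: ggoggooogg

Derivation:
Bit 0: prefix='0' (no match yet)
Bit 1: prefix='00' -> emit 'g', reset
Bit 2: prefix='0' (no match yet)
Bit 3: prefix='00' -> emit 'g', reset
Bit 4: prefix='0' (no match yet)
Bit 5: prefix='01' -> emit 'o', reset
Bit 6: prefix='0' (no match yet)
Bit 7: prefix='00' -> emit 'g', reset
Bit 8: prefix='0' (no match yet)
Bit 9: prefix='00' -> emit 'g', reset
Bit 10: prefix='0' (no match yet)
Bit 11: prefix='01' -> emit 'o', reset
Bit 12: prefix='0' (no match yet)
Bit 13: prefix='01' -> emit 'o', reset
Bit 14: prefix='0' (no match yet)
Bit 15: prefix='01' -> emit 'o', reset
Bit 16: prefix='0' (no match yet)
Bit 17: prefix='00' -> emit 'g', reset
Bit 18: prefix='0' (no match yet)
Bit 19: prefix='00' -> emit 'g', reset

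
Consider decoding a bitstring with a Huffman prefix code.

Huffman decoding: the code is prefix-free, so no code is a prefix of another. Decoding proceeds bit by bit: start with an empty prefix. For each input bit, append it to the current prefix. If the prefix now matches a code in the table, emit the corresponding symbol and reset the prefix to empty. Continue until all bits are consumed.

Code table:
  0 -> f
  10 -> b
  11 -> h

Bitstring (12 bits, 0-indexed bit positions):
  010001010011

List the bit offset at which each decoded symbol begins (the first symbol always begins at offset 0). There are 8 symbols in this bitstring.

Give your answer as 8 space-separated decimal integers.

Bit 0: prefix='0' -> emit 'f', reset
Bit 1: prefix='1' (no match yet)
Bit 2: prefix='10' -> emit 'b', reset
Bit 3: prefix='0' -> emit 'f', reset
Bit 4: prefix='0' -> emit 'f', reset
Bit 5: prefix='1' (no match yet)
Bit 6: prefix='10' -> emit 'b', reset
Bit 7: prefix='1' (no match yet)
Bit 8: prefix='10' -> emit 'b', reset
Bit 9: prefix='0' -> emit 'f', reset
Bit 10: prefix='1' (no match yet)
Bit 11: prefix='11' -> emit 'h', reset

Answer: 0 1 3 4 5 7 9 10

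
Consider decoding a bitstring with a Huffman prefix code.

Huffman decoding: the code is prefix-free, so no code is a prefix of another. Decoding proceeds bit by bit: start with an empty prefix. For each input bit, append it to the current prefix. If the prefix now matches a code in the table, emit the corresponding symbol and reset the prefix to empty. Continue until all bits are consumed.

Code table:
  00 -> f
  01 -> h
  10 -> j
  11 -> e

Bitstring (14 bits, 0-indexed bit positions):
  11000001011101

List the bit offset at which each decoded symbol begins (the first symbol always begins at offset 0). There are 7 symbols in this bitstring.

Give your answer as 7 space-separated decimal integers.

Answer: 0 2 4 6 8 10 12

Derivation:
Bit 0: prefix='1' (no match yet)
Bit 1: prefix='11' -> emit 'e', reset
Bit 2: prefix='0' (no match yet)
Bit 3: prefix='00' -> emit 'f', reset
Bit 4: prefix='0' (no match yet)
Bit 5: prefix='00' -> emit 'f', reset
Bit 6: prefix='0' (no match yet)
Bit 7: prefix='01' -> emit 'h', reset
Bit 8: prefix='0' (no match yet)
Bit 9: prefix='01' -> emit 'h', reset
Bit 10: prefix='1' (no match yet)
Bit 11: prefix='11' -> emit 'e', reset
Bit 12: prefix='0' (no match yet)
Bit 13: prefix='01' -> emit 'h', reset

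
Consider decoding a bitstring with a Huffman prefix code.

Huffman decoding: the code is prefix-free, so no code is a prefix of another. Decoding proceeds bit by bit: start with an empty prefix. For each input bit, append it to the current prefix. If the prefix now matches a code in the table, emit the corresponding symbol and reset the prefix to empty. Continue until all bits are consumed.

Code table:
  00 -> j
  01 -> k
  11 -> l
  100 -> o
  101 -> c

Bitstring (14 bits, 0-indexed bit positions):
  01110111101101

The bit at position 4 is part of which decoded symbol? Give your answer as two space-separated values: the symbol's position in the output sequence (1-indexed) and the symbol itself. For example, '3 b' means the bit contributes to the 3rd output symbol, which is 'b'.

Bit 0: prefix='0' (no match yet)
Bit 1: prefix='01' -> emit 'k', reset
Bit 2: prefix='1' (no match yet)
Bit 3: prefix='11' -> emit 'l', reset
Bit 4: prefix='0' (no match yet)
Bit 5: prefix='01' -> emit 'k', reset
Bit 6: prefix='1' (no match yet)
Bit 7: prefix='11' -> emit 'l', reset
Bit 8: prefix='1' (no match yet)

Answer: 3 k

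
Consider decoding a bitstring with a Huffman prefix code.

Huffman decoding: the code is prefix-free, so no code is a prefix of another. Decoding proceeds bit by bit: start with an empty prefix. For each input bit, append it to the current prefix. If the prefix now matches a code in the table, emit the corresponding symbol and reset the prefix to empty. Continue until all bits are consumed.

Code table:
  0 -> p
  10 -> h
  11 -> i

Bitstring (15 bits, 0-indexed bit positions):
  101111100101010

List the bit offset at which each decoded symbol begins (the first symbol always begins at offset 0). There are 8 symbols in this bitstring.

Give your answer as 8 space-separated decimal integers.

Answer: 0 2 4 6 8 9 11 13

Derivation:
Bit 0: prefix='1' (no match yet)
Bit 1: prefix='10' -> emit 'h', reset
Bit 2: prefix='1' (no match yet)
Bit 3: prefix='11' -> emit 'i', reset
Bit 4: prefix='1' (no match yet)
Bit 5: prefix='11' -> emit 'i', reset
Bit 6: prefix='1' (no match yet)
Bit 7: prefix='10' -> emit 'h', reset
Bit 8: prefix='0' -> emit 'p', reset
Bit 9: prefix='1' (no match yet)
Bit 10: prefix='10' -> emit 'h', reset
Bit 11: prefix='1' (no match yet)
Bit 12: prefix='10' -> emit 'h', reset
Bit 13: prefix='1' (no match yet)
Bit 14: prefix='10' -> emit 'h', reset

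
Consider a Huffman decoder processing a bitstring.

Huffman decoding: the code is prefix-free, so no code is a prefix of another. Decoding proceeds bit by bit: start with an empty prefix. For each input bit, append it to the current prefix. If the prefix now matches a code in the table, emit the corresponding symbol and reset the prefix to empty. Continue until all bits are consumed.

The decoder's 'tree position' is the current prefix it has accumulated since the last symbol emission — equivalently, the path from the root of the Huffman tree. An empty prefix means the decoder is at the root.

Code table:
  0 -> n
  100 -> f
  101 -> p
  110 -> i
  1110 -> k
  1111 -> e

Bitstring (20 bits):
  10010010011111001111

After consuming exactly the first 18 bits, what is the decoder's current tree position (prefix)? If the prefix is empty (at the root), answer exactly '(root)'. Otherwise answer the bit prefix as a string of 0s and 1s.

Answer: 11

Derivation:
Bit 0: prefix='1' (no match yet)
Bit 1: prefix='10' (no match yet)
Bit 2: prefix='100' -> emit 'f', reset
Bit 3: prefix='1' (no match yet)
Bit 4: prefix='10' (no match yet)
Bit 5: prefix='100' -> emit 'f', reset
Bit 6: prefix='1' (no match yet)
Bit 7: prefix='10' (no match yet)
Bit 8: prefix='100' -> emit 'f', reset
Bit 9: prefix='1' (no match yet)
Bit 10: prefix='11' (no match yet)
Bit 11: prefix='111' (no match yet)
Bit 12: prefix='1111' -> emit 'e', reset
Bit 13: prefix='1' (no match yet)
Bit 14: prefix='10' (no match yet)
Bit 15: prefix='100' -> emit 'f', reset
Bit 16: prefix='1' (no match yet)
Bit 17: prefix='11' (no match yet)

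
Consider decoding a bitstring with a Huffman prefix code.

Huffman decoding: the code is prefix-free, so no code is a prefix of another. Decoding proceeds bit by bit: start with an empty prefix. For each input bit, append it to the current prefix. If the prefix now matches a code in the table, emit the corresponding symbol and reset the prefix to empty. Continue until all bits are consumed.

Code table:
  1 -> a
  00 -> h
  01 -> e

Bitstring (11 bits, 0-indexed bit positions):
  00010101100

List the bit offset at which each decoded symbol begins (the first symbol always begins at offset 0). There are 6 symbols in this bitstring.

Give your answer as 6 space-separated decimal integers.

Answer: 0 2 4 6 8 9

Derivation:
Bit 0: prefix='0' (no match yet)
Bit 1: prefix='00' -> emit 'h', reset
Bit 2: prefix='0' (no match yet)
Bit 3: prefix='01' -> emit 'e', reset
Bit 4: prefix='0' (no match yet)
Bit 5: prefix='01' -> emit 'e', reset
Bit 6: prefix='0' (no match yet)
Bit 7: prefix='01' -> emit 'e', reset
Bit 8: prefix='1' -> emit 'a', reset
Bit 9: prefix='0' (no match yet)
Bit 10: prefix='00' -> emit 'h', reset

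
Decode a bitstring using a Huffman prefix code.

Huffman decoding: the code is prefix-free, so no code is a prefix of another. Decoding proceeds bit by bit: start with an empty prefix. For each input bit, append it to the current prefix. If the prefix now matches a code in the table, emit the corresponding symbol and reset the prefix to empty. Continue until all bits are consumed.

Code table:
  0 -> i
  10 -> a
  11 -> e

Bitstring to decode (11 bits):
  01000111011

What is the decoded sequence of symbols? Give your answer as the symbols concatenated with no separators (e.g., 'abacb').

Bit 0: prefix='0' -> emit 'i', reset
Bit 1: prefix='1' (no match yet)
Bit 2: prefix='10' -> emit 'a', reset
Bit 3: prefix='0' -> emit 'i', reset
Bit 4: prefix='0' -> emit 'i', reset
Bit 5: prefix='1' (no match yet)
Bit 6: prefix='11' -> emit 'e', reset
Bit 7: prefix='1' (no match yet)
Bit 8: prefix='10' -> emit 'a', reset
Bit 9: prefix='1' (no match yet)
Bit 10: prefix='11' -> emit 'e', reset

Answer: iaiieae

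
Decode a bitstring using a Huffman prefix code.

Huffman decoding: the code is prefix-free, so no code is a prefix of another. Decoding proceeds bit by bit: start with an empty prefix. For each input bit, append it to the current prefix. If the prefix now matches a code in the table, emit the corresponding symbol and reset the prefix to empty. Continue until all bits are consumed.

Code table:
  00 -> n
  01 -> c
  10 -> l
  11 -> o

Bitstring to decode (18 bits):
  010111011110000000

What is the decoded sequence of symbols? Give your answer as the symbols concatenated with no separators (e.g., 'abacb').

Answer: ccocolnnn

Derivation:
Bit 0: prefix='0' (no match yet)
Bit 1: prefix='01' -> emit 'c', reset
Bit 2: prefix='0' (no match yet)
Bit 3: prefix='01' -> emit 'c', reset
Bit 4: prefix='1' (no match yet)
Bit 5: prefix='11' -> emit 'o', reset
Bit 6: prefix='0' (no match yet)
Bit 7: prefix='01' -> emit 'c', reset
Bit 8: prefix='1' (no match yet)
Bit 9: prefix='11' -> emit 'o', reset
Bit 10: prefix='1' (no match yet)
Bit 11: prefix='10' -> emit 'l', reset
Bit 12: prefix='0' (no match yet)
Bit 13: prefix='00' -> emit 'n', reset
Bit 14: prefix='0' (no match yet)
Bit 15: prefix='00' -> emit 'n', reset
Bit 16: prefix='0' (no match yet)
Bit 17: prefix='00' -> emit 'n', reset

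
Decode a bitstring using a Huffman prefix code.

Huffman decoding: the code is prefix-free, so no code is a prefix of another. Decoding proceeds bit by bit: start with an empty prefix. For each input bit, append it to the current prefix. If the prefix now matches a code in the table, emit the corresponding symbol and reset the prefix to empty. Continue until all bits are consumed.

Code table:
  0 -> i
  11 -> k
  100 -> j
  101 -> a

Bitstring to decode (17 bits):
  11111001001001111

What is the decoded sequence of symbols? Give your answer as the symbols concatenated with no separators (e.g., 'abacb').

Bit 0: prefix='1' (no match yet)
Bit 1: prefix='11' -> emit 'k', reset
Bit 2: prefix='1' (no match yet)
Bit 3: prefix='11' -> emit 'k', reset
Bit 4: prefix='1' (no match yet)
Bit 5: prefix='10' (no match yet)
Bit 6: prefix='100' -> emit 'j', reset
Bit 7: prefix='1' (no match yet)
Bit 8: prefix='10' (no match yet)
Bit 9: prefix='100' -> emit 'j', reset
Bit 10: prefix='1' (no match yet)
Bit 11: prefix='10' (no match yet)
Bit 12: prefix='100' -> emit 'j', reset
Bit 13: prefix='1' (no match yet)
Bit 14: prefix='11' -> emit 'k', reset
Bit 15: prefix='1' (no match yet)
Bit 16: prefix='11' -> emit 'k', reset

Answer: kkjjjkk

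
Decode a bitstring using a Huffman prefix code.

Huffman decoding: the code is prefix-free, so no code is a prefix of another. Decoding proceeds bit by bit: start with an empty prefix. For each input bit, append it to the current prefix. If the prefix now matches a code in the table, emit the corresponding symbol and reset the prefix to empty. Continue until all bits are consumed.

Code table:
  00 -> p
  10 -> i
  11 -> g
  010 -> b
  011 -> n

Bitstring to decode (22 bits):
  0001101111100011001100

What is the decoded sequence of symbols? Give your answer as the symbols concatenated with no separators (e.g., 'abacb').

Answer: pnngipgpgp

Derivation:
Bit 0: prefix='0' (no match yet)
Bit 1: prefix='00' -> emit 'p', reset
Bit 2: prefix='0' (no match yet)
Bit 3: prefix='01' (no match yet)
Bit 4: prefix='011' -> emit 'n', reset
Bit 5: prefix='0' (no match yet)
Bit 6: prefix='01' (no match yet)
Bit 7: prefix='011' -> emit 'n', reset
Bit 8: prefix='1' (no match yet)
Bit 9: prefix='11' -> emit 'g', reset
Bit 10: prefix='1' (no match yet)
Bit 11: prefix='10' -> emit 'i', reset
Bit 12: prefix='0' (no match yet)
Bit 13: prefix='00' -> emit 'p', reset
Bit 14: prefix='1' (no match yet)
Bit 15: prefix='11' -> emit 'g', reset
Bit 16: prefix='0' (no match yet)
Bit 17: prefix='00' -> emit 'p', reset
Bit 18: prefix='1' (no match yet)
Bit 19: prefix='11' -> emit 'g', reset
Bit 20: prefix='0' (no match yet)
Bit 21: prefix='00' -> emit 'p', reset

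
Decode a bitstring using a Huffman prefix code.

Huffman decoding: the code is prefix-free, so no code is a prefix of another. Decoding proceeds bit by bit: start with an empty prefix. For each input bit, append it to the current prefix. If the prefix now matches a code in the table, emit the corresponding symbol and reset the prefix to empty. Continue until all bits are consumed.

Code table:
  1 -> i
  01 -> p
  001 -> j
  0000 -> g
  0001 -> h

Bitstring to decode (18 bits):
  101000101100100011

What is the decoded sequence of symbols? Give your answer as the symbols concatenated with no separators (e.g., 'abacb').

Bit 0: prefix='1' -> emit 'i', reset
Bit 1: prefix='0' (no match yet)
Bit 2: prefix='01' -> emit 'p', reset
Bit 3: prefix='0' (no match yet)
Bit 4: prefix='00' (no match yet)
Bit 5: prefix='000' (no match yet)
Bit 6: prefix='0001' -> emit 'h', reset
Bit 7: prefix='0' (no match yet)
Bit 8: prefix='01' -> emit 'p', reset
Bit 9: prefix='1' -> emit 'i', reset
Bit 10: prefix='0' (no match yet)
Bit 11: prefix='00' (no match yet)
Bit 12: prefix='001' -> emit 'j', reset
Bit 13: prefix='0' (no match yet)
Bit 14: prefix='00' (no match yet)
Bit 15: prefix='000' (no match yet)
Bit 16: prefix='0001' -> emit 'h', reset
Bit 17: prefix='1' -> emit 'i', reset

Answer: iphpijhi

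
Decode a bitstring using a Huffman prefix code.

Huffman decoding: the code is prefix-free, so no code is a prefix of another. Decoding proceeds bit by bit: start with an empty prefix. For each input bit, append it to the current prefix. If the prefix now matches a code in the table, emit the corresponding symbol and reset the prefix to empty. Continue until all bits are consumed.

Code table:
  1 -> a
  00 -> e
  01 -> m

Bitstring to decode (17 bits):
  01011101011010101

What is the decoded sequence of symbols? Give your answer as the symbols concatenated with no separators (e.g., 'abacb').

Bit 0: prefix='0' (no match yet)
Bit 1: prefix='01' -> emit 'm', reset
Bit 2: prefix='0' (no match yet)
Bit 3: prefix='01' -> emit 'm', reset
Bit 4: prefix='1' -> emit 'a', reset
Bit 5: prefix='1' -> emit 'a', reset
Bit 6: prefix='0' (no match yet)
Bit 7: prefix='01' -> emit 'm', reset
Bit 8: prefix='0' (no match yet)
Bit 9: prefix='01' -> emit 'm', reset
Bit 10: prefix='1' -> emit 'a', reset
Bit 11: prefix='0' (no match yet)
Bit 12: prefix='01' -> emit 'm', reset
Bit 13: prefix='0' (no match yet)
Bit 14: prefix='01' -> emit 'm', reset
Bit 15: prefix='0' (no match yet)
Bit 16: prefix='01' -> emit 'm', reset

Answer: mmaammammm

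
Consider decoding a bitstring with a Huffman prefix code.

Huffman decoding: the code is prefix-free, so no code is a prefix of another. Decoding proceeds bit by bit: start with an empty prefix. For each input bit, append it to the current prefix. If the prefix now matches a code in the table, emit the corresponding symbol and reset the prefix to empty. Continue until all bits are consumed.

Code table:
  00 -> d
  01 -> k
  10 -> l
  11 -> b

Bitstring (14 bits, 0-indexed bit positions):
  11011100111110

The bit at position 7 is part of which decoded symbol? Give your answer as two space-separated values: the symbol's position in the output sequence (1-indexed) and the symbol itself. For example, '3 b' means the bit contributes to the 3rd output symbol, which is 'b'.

Bit 0: prefix='1' (no match yet)
Bit 1: prefix='11' -> emit 'b', reset
Bit 2: prefix='0' (no match yet)
Bit 3: prefix='01' -> emit 'k', reset
Bit 4: prefix='1' (no match yet)
Bit 5: prefix='11' -> emit 'b', reset
Bit 6: prefix='0' (no match yet)
Bit 7: prefix='00' -> emit 'd', reset
Bit 8: prefix='1' (no match yet)
Bit 9: prefix='11' -> emit 'b', reset
Bit 10: prefix='1' (no match yet)
Bit 11: prefix='11' -> emit 'b', reset

Answer: 4 d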